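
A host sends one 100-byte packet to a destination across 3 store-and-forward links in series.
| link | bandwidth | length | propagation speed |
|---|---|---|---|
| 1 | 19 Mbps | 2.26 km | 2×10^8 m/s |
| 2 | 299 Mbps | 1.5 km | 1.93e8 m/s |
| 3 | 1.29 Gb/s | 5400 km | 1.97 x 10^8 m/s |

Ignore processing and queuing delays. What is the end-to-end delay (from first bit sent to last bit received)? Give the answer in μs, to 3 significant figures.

27500 μs

L = 100 × 8 = 800 bits.
Transmission delays (L/R per hop): 42.1053, 2.67559, 0.620155 μs; sum = 45.401 μs.
Propagation delays (d/s per hop): 11.3, 7.77202, 27411.2 μs; sum = 27430.2 μs.
End-to-end = 27500 μs.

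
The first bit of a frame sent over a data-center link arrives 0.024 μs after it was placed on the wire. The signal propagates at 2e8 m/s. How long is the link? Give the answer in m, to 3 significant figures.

d = s × t_prop = 200000000 × 2.4e-08 = 4.80 m.

4.80 m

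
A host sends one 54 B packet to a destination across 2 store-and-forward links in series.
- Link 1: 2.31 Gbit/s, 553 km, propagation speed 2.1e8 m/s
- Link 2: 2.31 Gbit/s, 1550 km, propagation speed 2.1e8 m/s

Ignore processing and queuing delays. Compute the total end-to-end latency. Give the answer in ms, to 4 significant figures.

L = 54 × 8 = 432 bits.
Transmission delay per hop = L/R = 432/2310000000 = 0.000187013 ms; 2 hops → 0.000374026 ms.
Propagation delays (d/s per hop): 2.63333, 7.38095 ms; sum = 10.0143 ms.
End-to-end = 10.01 ms.

10.01 ms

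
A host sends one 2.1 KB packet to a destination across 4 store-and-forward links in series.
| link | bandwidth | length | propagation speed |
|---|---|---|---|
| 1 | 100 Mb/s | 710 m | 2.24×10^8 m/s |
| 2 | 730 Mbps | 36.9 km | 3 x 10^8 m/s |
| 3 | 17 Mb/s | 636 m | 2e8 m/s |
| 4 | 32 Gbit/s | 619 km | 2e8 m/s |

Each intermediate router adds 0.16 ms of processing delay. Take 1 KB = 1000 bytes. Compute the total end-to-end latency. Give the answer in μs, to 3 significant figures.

4880 μs

L = 16800 bits.
Transmission delays (L/R per hop): 168, 23.0137, 988.235, 0.525 μs; sum = 1179.77 μs.
Propagation delays (d/s per hop): 3.16964, 123, 3.18, 3095 μs; sum = 3224.35 μs.
Processing at 3 router(s): 3 × 0.16 ms = 480 μs.
End-to-end = 4880 μs.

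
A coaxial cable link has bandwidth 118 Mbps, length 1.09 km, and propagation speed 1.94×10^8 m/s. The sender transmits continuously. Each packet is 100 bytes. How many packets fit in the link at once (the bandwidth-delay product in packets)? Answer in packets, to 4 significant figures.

Propagation delay = 1090 / 194000000 = 5.61856e-06 s.
BDP = R × t_prop = 118000000 × 5.61856e-06 = 662.99 bits.
In packets of 800 bits: 0.8287 packets.

0.8287 packets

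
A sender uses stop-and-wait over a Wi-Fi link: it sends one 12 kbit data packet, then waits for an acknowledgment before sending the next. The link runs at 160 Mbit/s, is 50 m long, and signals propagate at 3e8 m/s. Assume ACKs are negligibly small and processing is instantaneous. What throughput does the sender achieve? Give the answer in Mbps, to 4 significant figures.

159.3 Mbps

t_tx = L/R = 12000/160000000 = 7.5e-05 s.
t_prop = 50/300000000 = 1.66667e-07 s; RTT = 3.33333e-07 s.
Cycle = t_tx + RTT = 7.53333e-05 s.
Throughput = L / cycle = 12000 / 7.53333e-05 = 159.3 Mbps.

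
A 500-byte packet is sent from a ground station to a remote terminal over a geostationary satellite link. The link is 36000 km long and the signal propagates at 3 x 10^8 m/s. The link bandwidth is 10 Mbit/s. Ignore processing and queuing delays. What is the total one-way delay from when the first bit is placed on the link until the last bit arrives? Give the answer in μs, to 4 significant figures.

L = 500 × 8 = 4000 bits.
Transmission delay = L/R = 4000 / 10000000 = 400 μs.
Propagation delay = d/s = 36000000 m / 300000000 m/s = 120000 μs.
Total = 120400 μs.

120400 μs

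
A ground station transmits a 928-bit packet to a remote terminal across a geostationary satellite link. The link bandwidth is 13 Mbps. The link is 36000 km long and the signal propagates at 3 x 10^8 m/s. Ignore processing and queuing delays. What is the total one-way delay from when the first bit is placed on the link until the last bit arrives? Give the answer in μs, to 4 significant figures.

Transmission delay = L/R = 928 / 13000000 = 71.3846 μs.
Propagation delay = d/s = 36000000 m / 300000000 m/s = 120000 μs.
Total = 120100 μs.

120100 μs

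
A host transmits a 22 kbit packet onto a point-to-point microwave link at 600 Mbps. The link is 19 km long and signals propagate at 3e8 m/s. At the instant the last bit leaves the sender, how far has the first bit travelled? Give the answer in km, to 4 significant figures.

t_tx = L/R = 22000/600000000 = 3.66667e-05 s.
Distance = s × t_tx = 300000000 × 3.66667e-05 = 11.00 km.

11.00 km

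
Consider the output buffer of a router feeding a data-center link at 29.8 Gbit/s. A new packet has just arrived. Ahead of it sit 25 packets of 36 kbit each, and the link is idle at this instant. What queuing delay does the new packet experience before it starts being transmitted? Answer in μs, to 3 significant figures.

Each queued packet: L/R = 36000/29800000000 = 1.20805 μs.
25 queued → 30.2013 μs.
Queuing delay = 30.2 μs.

30.2 μs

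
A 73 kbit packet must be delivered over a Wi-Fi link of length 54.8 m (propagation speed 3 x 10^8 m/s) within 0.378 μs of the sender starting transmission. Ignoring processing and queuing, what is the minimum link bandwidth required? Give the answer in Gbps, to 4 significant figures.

Propagation delay = 54.8 / 300000000 = 0.182667 μs.
Transmission budget = 0.378 − 0.182667 = 0.195333 μs.
R ≥ L / t_tx = 73000 bits / 1.95333e-07 s = 373.7 Gbps.

373.7 Gbps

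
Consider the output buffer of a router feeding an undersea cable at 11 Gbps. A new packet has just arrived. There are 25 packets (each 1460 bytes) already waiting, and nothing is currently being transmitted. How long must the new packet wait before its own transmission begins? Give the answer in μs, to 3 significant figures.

Each queued packet: L/R = 11680/11000000000 = 1.06182 μs.
25 queued → 26.5455 μs.
Queuing delay = 26.5 μs.

26.5 μs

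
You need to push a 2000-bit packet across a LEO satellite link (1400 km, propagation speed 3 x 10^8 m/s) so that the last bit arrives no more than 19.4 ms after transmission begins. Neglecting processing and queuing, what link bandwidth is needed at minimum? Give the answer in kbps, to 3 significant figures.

Propagation delay = 1400000 / 300000000 = 4.66667 ms.
Transmission budget = 19.4 − 4.66667 = 14.7333 ms.
R ≥ L / t_tx = 2000 bits / 0.0147333 s = 136 kbps.

136 kbps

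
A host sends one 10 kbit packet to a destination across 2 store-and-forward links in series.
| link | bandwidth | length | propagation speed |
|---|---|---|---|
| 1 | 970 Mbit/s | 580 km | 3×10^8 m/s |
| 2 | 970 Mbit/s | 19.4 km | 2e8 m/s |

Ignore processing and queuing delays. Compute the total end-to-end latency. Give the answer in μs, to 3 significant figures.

L = 10000 bits.
Transmission delay per hop = L/R = 10000/970000000 = 10.3093 μs; 2 hops → 20.6186 μs.
Propagation delays (d/s per hop): 1933.33, 97 μs; sum = 2030.33 μs.
End-to-end = 2050 μs.

2050 μs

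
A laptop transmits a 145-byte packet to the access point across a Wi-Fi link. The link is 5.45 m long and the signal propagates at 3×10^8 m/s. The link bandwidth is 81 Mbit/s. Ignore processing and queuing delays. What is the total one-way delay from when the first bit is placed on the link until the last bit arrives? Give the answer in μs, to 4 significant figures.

14.34 μs

L = 145 × 8 = 1160 bits.
Transmission delay = L/R = 1160 / 81000000 = 14.321 μs.
Propagation delay = d/s = 5.45 m / 300000000 m/s = 0.0181667 μs.
Total = 14.34 μs.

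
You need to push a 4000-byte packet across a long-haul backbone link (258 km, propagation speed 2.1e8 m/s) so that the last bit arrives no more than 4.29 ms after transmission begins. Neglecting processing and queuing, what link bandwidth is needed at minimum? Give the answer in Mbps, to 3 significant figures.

10.5 Mbps

L = 32000 bits.
Propagation delay = 258000 / 210000000 = 1.22857 ms.
Transmission budget = 4.29 − 1.22857 = 3.06143 ms.
R ≥ L / t_tx = 32000 bits / 0.00306143 s = 10.5 Mbps.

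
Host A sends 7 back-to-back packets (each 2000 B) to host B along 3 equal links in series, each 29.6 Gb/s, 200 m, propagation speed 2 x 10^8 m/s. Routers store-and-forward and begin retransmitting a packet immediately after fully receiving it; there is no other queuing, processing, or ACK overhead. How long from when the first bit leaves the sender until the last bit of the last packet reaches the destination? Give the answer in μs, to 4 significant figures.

Per-hop transmission t_tx = L/R = 16000/29600000000 = 0.540541 μs.
Per-hop propagation t_prop = 200/200000000 = 1 μs.
Pipeline fill: first packet needs 3·t_tx to clear all hops; remaining 6 packets each add one t_tx.
Total = (3+7-1)·t_tx + 3·t_prop = 9·0.540541 + 3·1 = 7.865 μs.

7.865 μs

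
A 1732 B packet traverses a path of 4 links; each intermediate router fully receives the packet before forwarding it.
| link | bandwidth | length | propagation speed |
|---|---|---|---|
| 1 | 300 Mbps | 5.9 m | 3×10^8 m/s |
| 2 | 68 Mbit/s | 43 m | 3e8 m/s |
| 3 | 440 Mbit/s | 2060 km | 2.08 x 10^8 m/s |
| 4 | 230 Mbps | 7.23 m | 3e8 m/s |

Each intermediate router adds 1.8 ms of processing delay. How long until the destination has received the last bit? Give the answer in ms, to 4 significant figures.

L = 1732 × 8 = 13856 bits.
Transmission delays (L/R per hop): 0.0461867, 0.203765, 0.0314909, 0.0602435 ms; sum = 0.341686 ms.
Propagation delays (d/s per hop): 1.96667e-05, 0.000143333, 9.90385, 2.41e-05 ms; sum = 9.90403 ms.
Processing at 3 router(s): 3 × 1.8 ms = 5.4 ms.
End-to-end = 15.65 ms.

15.65 ms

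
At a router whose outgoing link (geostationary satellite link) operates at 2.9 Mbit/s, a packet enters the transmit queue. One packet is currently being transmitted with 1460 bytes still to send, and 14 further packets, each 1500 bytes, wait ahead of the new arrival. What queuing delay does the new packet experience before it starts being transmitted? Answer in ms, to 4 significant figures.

Each queued packet: L/R = 12000/2900000 = 4.13793 ms.
14 queued → 57.931 ms.
Plus remaining 11680 bits of current packet: 4.02759 ms.
Queuing delay = 61.96 ms.

61.96 ms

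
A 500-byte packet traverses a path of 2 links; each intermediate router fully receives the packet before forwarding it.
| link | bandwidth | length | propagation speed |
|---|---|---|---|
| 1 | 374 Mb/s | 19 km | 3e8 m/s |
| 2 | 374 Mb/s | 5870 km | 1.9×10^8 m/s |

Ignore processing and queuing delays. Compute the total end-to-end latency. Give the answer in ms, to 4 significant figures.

30.98 ms

L = 500 × 8 = 4000 bits.
Transmission delay per hop = L/R = 4000/374000000 = 0.0106952 ms; 2 hops → 0.0213904 ms.
Propagation delays (d/s per hop): 0.0633333, 30.8947 ms; sum = 30.9581 ms.
End-to-end = 30.98 ms.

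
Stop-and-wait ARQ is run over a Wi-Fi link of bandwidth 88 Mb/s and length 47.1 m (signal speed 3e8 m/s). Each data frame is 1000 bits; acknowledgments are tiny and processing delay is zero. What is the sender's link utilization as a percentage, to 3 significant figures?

97.3 %

t_tx = L/R = 1000/88000000 = 1.13636e-05 s.
t_prop = 47.1/300000000 = 1.57e-07 s; RTT = 3.14e-07 s.
Cycle = t_tx + RTT = 1.16776e-05 s.
Utilization = t_tx / cycle = 1.13636e-05/1.16776e-05 = 97.3 %.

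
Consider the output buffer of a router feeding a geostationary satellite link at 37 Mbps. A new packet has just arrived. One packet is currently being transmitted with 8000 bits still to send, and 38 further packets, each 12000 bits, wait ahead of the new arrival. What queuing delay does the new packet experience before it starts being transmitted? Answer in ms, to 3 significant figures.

12.5 ms

Each queued packet: L/R = 12000/37000000 = 0.324324 ms.
38 queued → 12.3243 ms.
Plus remaining 8000 bits of current packet: 0.216216 ms.
Queuing delay = 12.5 ms.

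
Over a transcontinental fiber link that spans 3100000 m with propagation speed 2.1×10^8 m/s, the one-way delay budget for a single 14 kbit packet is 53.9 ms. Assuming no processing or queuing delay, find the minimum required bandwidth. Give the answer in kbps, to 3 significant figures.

358 kbps

Propagation delay = 3100000 / 210000000 = 14.7619 ms.
Transmission budget = 53.9 − 14.7619 = 39.1381 ms.
R ≥ L / t_tx = 14000 bits / 0.0391381 s = 358 kbps.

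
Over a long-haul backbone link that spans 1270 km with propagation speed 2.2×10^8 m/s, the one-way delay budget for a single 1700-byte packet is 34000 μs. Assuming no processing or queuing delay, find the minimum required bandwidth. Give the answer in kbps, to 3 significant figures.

L = 13600 bits.
Propagation delay = 1270000 / 2.2e+08 = 5772.73 μs.
Transmission budget = 34000 − 5772.73 = 28227.3 μs.
R ≥ L / t_tx = 13600 bits / 0.0282273 s = 482 kbps.

482 kbps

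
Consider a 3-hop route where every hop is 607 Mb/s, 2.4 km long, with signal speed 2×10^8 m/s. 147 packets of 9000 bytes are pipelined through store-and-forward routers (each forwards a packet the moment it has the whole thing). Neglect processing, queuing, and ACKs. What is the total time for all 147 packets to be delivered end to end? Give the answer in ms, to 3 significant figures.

17.7 ms

Per-hop transmission t_tx = L/R = 72000/607000000 = 0.118616 ms.
Per-hop propagation t_prop = 2400/200000000 = 0.012 ms.
Pipeline fill: first packet needs 3·t_tx to clear all hops; remaining 146 packets each add one t_tx.
Total = (3+147-1)·t_tx + 3·t_prop = 149·0.118616 + 3·0.012 = 17.7 ms.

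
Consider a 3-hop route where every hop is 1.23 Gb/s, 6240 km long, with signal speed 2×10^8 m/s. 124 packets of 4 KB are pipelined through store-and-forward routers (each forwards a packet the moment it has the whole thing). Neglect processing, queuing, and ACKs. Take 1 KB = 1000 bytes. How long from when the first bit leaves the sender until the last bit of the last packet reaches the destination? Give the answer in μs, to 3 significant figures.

Per-hop transmission t_tx = L/R = 32000/1230000000 = 26.0163 μs.
Per-hop propagation t_prop = 6240000/200000000 = 31200 μs.
Pipeline fill: first packet needs 3·t_tx to clear all hops; remaining 123 packets each add one t_tx.
Total = (3+124-1)·t_tx + 3·t_prop = 126·26.0163 + 3·31200 = 96900 μs.

96900 μs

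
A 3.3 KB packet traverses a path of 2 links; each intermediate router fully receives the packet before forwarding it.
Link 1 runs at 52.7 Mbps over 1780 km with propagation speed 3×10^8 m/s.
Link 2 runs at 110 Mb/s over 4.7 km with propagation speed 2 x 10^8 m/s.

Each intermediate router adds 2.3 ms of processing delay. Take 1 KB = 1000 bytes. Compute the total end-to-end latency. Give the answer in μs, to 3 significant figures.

L = 26400 bits.
Transmission delays (L/R per hop): 500.949, 240 μs; sum = 740.949 μs.
Propagation delays (d/s per hop): 5933.33, 23.5 μs; sum = 5956.83 μs.
Processing at 1 router(s): 1 × 2.3 ms = 2300 μs.
End-to-end = 9000 μs.

9000 μs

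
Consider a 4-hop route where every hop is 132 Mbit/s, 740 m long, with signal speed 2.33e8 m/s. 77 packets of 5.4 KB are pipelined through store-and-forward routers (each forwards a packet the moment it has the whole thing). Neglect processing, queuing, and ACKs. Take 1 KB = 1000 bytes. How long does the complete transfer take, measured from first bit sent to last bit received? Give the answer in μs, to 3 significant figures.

Per-hop transmission t_tx = L/R = 43200/132000000 = 327.273 μs.
Per-hop propagation t_prop = 740/233000000 = 3.17597 μs.
Pipeline fill: first packet needs 4·t_tx to clear all hops; remaining 76 packets each add one t_tx.
Total = (4+77-1)·t_tx + 4·t_prop = 80·327.273 + 4·3.17597 = 26200 μs.

26200 μs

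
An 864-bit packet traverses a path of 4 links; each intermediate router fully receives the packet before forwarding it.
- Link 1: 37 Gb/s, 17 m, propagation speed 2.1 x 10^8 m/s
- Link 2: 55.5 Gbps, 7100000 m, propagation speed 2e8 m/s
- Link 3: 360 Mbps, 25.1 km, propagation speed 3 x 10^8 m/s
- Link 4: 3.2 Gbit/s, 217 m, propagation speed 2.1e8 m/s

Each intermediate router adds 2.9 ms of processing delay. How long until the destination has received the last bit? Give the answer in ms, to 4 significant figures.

Transmission delays (L/R per hop): 2.33514e-05, 1.55676e-05, 0.0024, 0.00027 ms; sum = 0.00270892 ms.
Propagation delays (d/s per hop): 8.09524e-05, 35.5, 0.0836667, 0.00103333 ms; sum = 35.5848 ms.
Processing at 3 router(s): 3 × 2.9 ms = 8.7 ms.
End-to-end = 44.29 ms.

44.29 ms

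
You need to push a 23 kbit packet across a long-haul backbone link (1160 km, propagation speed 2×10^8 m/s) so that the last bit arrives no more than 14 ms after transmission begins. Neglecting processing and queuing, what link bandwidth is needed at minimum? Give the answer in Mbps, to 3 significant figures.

Propagation delay = 1160000 / 200000000 = 5.8 ms.
Transmission budget = 14 − 5.8 = 8.2 ms.
R ≥ L / t_tx = 23000 bits / 0.0082 s = 2.80 Mbps.

2.80 Mbps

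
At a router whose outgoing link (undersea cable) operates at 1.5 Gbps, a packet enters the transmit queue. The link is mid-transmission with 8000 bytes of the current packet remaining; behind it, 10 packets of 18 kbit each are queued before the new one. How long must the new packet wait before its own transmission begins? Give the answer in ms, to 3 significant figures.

0.163 ms

Each queued packet: L/R = 18000/1500000000 = 0.012 ms.
10 queued → 0.12 ms.
Plus remaining 64000 bits of current packet: 0.0426667 ms.
Queuing delay = 0.163 ms.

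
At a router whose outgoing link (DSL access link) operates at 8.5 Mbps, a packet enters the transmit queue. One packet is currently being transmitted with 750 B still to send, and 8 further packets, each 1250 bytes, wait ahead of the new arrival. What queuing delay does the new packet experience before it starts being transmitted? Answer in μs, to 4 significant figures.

Each queued packet: L/R = 10000/8500000 = 1176.47 μs.
8 queued → 9411.76 μs.
Plus remaining 6000 bits of current packet: 705.882 μs.
Queuing delay = 10120 μs.

10120 μs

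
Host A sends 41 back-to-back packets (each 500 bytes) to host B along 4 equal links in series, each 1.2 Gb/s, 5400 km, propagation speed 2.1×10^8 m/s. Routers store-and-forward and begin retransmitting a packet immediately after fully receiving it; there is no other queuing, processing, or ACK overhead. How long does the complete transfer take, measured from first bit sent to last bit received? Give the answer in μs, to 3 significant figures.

103000 μs

Per-hop transmission t_tx = L/R = 4000/1200000000 = 3.33333 μs.
Per-hop propagation t_prop = 5400000/210000000 = 25714.3 μs.
Pipeline fill: first packet needs 4·t_tx to clear all hops; remaining 40 packets each add one t_tx.
Total = (4+41-1)·t_tx + 4·t_prop = 44·3.33333 + 4·25714.3 = 103000 μs.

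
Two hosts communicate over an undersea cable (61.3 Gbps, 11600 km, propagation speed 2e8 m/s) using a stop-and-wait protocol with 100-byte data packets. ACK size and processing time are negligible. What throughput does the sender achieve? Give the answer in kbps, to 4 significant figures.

t_tx = L/R = 800/61300000000 = 1.30506e-08 s.
t_prop = 11600000/200000000 = 0.058 s; RTT = 0.116 s.
Cycle = t_tx + RTT = 0.116 s.
Throughput = L / cycle = 800 / 0.116 = 6.897 kbps.

6.897 kbps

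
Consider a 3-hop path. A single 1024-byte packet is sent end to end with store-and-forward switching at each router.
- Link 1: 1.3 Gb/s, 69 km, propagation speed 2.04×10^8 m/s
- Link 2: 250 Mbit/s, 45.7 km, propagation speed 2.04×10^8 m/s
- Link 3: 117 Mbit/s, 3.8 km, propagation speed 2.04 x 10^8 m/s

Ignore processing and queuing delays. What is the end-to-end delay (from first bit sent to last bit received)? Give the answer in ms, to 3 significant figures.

0.690 ms

L = 1024 × 8 = 8192 bits.
Transmission delays (L/R per hop): 0.00630154, 0.032768, 0.0700171 ms; sum = 0.109087 ms.
Propagation delays (d/s per hop): 0.338235, 0.22402, 0.0186275 ms; sum = 0.580882 ms.
End-to-end = 0.690 ms.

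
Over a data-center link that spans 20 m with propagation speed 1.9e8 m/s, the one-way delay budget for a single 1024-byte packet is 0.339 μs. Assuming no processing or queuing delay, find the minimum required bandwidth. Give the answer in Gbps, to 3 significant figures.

L = 8192 bits.
Propagation delay = 20 / 190000000 = 0.105263 μs.
Transmission budget = 0.339 − 0.105263 = 0.233737 μs.
R ≥ L / t_tx = 8192 bits / 2.33737e-07 s = 35.0 Gbps.

35.0 Gbps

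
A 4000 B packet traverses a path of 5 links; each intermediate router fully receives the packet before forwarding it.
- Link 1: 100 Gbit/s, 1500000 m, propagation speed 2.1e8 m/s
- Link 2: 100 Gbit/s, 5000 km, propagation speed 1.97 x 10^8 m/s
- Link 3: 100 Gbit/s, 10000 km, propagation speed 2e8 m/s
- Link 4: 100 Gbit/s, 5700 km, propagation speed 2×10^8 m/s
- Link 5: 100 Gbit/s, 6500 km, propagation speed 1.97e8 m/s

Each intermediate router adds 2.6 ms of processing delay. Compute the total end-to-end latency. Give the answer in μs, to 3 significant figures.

L = 4000 × 8 = 32000 bits.
Transmission delay per hop = L/R = 32000/100000000000 = 0.32 μs; 5 hops → 1.6 μs.
Propagation delays (d/s per hop): 7142.86, 25380.7, 50000, 28500, 32994.9 μs; sum = 144018 μs.
Processing at 4 router(s): 4 × 2.6 ms = 10400 μs.
End-to-end = 154000 μs.

154000 μs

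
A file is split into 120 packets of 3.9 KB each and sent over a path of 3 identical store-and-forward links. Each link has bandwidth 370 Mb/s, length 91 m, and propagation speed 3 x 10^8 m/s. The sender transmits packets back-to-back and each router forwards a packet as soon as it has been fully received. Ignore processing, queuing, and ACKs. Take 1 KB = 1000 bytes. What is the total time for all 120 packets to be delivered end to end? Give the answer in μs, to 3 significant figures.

Per-hop transmission t_tx = L/R = 31200/370000000 = 84.3243 μs.
Per-hop propagation t_prop = 91/300000000 = 0.303333 μs.
Pipeline fill: first packet needs 3·t_tx to clear all hops; remaining 119 packets each add one t_tx.
Total = (3+120-1)·t_tx + 3·t_prop = 122·84.3243 + 3·0.303333 = 10300 μs.

10300 μs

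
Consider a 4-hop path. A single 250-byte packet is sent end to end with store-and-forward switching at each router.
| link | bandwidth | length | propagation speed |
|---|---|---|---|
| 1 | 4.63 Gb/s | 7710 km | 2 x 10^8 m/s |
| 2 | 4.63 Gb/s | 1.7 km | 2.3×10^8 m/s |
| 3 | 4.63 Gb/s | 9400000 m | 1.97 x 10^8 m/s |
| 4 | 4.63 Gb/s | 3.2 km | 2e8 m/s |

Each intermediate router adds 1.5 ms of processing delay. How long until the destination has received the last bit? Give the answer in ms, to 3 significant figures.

L = 250 × 8 = 2000 bits.
Transmission delay per hop = L/R = 2000/4630000000 = 0.000431965 ms; 4 hops → 0.00172786 ms.
Propagation delays (d/s per hop): 38.55, 0.0073913, 47.7157, 0.016 ms; sum = 86.2891 ms.
Processing at 3 router(s): 3 × 1.5 ms = 4.5 ms.
End-to-end = 90.8 ms.

90.8 ms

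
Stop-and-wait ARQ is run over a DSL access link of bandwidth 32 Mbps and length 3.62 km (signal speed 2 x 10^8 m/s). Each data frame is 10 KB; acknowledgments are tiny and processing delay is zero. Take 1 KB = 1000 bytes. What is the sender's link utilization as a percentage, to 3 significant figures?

98.6 %

t_tx = L/R = 80000/32000000 = 0.0025 s.
t_prop = 3620/200000000 = 1.81e-05 s; RTT = 3.62e-05 s.
Cycle = t_tx + RTT = 0.0025362 s.
Utilization = t_tx / cycle = 0.0025/0.0025362 = 98.6 %.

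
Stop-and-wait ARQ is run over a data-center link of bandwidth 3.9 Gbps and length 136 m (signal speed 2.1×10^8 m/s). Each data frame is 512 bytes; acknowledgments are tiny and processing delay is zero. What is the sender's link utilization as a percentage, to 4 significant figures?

t_tx = L/R = 4096/3900000000 = 1.05026e-06 s.
t_prop = 136/210000000 = 6.47619e-07 s; RTT = 1.29524e-06 s.
Cycle = t_tx + RTT = 2.34549e-06 s.
Utilization = t_tx / cycle = 1.05026e-06/2.34549e-06 = 44.78 %.

44.78 %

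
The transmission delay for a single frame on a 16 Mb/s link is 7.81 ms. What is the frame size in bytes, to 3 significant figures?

L = R × t_tx = 16000000 b/s × 0.00781 s = 124960 bits.
In bytes: 124960 / 8 = 15600 bytes.

15600 bytes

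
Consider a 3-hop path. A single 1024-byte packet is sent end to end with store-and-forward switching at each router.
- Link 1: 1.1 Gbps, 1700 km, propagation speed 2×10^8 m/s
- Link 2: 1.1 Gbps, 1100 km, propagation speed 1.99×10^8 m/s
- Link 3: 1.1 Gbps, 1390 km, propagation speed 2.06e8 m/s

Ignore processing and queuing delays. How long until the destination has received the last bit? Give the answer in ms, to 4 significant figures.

L = 1024 × 8 = 8192 bits.
Transmission delay per hop = L/R = 8192/1100000000 = 0.00744727 ms; 3 hops → 0.0223418 ms.
Propagation delays (d/s per hop): 8.5, 5.52764, 6.74757 ms; sum = 20.7752 ms.
End-to-end = 20.80 ms.

20.80 ms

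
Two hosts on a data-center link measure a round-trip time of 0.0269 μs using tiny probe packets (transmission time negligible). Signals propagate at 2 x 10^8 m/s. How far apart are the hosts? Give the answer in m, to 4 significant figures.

2.690 m

One-way propagation = RTT/2 = 0.01345 μs.
d = s × t = 200000000 × 1.345e-08 = 2.690 m.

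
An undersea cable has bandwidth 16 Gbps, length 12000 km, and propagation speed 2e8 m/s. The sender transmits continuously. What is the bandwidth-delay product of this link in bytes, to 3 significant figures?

Propagation delay = 12000000 / 200000000 = 0.06 s.
BDP = R × t_prop = 16000000000 × 0.06 = 960000000 bits.
In bytes: 960000000/8 = 120000000 bytes.

120000000 bytes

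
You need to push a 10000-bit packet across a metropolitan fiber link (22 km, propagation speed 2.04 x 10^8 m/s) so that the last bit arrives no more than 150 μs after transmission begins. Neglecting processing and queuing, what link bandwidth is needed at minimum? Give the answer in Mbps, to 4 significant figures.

Propagation delay = 22000 / 204000000 = 107.843 μs.
Transmission budget = 150 − 107.843 = 42.1569 μs.
R ≥ L / t_tx = 10000 bits / 4.21569e-05 s = 237.2 Mbps.

237.2 Mbps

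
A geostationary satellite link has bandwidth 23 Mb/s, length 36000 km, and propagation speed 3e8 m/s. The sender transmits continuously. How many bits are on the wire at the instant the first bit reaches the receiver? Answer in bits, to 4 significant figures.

Propagation delay = 36000000 / 300000000 = 0.12 s.
BDP = R × t_prop = 23000000 × 0.12 = 2760000 bits.

2760000 bits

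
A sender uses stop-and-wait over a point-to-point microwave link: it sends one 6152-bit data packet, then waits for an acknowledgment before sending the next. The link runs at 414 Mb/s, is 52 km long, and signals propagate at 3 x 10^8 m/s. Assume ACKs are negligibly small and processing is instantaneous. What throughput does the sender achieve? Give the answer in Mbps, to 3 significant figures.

t_tx = L/R = 6152/414000000 = 1.48599e-05 s.
t_prop = 52000/300000000 = 0.000173333 s; RTT = 0.000346667 s.
Cycle = t_tx + RTT = 0.000361527 s.
Throughput = L / cycle = 6152 / 0.000361527 = 17.0 Mbps.

17.0 Mbps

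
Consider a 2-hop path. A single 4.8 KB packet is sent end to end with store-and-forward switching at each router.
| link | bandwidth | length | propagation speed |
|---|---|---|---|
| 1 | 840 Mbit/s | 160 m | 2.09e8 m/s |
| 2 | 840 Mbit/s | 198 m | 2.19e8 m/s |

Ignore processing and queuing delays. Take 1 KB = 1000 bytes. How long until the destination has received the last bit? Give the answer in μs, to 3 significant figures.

L = 38400 bits.
Transmission delay per hop = L/R = 38400/840000000 = 45.7143 μs; 2 hops → 91.4286 μs.
Propagation delays (d/s per hop): 0.76555, 0.90411 μs; sum = 1.66966 μs.
End-to-end = 93.1 μs.

93.1 μs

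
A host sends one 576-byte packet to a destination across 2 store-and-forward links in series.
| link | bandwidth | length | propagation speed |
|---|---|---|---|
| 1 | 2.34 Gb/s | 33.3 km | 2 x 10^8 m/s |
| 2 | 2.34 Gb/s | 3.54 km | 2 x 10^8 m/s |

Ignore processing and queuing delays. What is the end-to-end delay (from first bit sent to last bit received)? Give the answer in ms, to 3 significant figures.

L = 576 × 8 = 4608 bits.
Transmission delay per hop = L/R = 4608/2340000000 = 0.00196923 ms; 2 hops → 0.00393846 ms.
Propagation delays (d/s per hop): 0.1665, 0.0177 ms; sum = 0.1842 ms.
End-to-end = 0.188 ms.

0.188 ms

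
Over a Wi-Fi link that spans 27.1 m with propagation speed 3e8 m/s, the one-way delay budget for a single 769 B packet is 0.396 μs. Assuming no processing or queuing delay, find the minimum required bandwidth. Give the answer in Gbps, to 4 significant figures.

20.13 Gbps

L = 6152 bits.
Propagation delay = 27.1 / 300000000 = 0.0903333 μs.
Transmission budget = 0.396 − 0.0903333 = 0.305667 μs.
R ≥ L / t_tx = 6152 bits / 3.05667e-07 s = 20.13 Gbps.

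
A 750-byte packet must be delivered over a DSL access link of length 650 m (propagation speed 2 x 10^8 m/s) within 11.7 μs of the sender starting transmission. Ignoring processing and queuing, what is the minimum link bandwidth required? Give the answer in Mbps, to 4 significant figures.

L = 6000 bits.
Propagation delay = 650 / 200000000 = 3.25 μs.
Transmission budget = 11.7 − 3.25 = 8.45 μs.
R ≥ L / t_tx = 6000 bits / 8.45e-06 s = 710.1 Mbps.

710.1 Mbps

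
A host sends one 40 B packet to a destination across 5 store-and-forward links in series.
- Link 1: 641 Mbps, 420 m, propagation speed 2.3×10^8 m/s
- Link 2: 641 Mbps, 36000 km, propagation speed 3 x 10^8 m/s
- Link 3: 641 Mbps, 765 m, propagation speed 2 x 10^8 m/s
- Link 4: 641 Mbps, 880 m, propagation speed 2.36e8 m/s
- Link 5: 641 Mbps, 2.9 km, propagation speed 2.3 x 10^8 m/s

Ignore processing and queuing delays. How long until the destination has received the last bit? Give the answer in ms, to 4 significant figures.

L = 40 × 8 = 320 bits.
Transmission delay per hop = L/R = 320/641000000 = 0.00049922 ms; 5 hops → 0.0024961 ms.
Propagation delays (d/s per hop): 0.00182609, 120, 0.003825, 0.00372881, 0.0126087 ms; sum = 120.022 ms.
End-to-end = 120.0 ms.

120.0 ms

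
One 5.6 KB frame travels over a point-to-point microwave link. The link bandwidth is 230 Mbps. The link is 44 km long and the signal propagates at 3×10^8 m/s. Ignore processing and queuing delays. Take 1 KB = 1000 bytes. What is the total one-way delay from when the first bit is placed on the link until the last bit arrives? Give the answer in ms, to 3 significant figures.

L = 44800 bits.
Transmission delay = L/R = 44800 / 230000000 = 0.194783 ms.
Propagation delay = d/s = 44000 m / 300000000 m/s = 0.146667 ms.
Total = 0.341 ms.

0.341 ms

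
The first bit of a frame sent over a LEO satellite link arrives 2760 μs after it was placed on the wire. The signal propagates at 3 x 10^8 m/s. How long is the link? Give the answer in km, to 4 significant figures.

828.0 km

d = s × t_prop = 300000000 × 0.00276 = 828.0 km.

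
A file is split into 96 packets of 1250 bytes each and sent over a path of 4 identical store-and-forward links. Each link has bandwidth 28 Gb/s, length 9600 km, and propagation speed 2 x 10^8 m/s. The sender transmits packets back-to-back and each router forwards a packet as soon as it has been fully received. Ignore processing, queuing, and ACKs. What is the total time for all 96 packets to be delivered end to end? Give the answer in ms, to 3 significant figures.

Per-hop transmission t_tx = L/R = 10000/28000000000 = 0.000357143 ms.
Per-hop propagation t_prop = 9600000/200000000 = 48 ms.
Pipeline fill: first packet needs 4·t_tx to clear all hops; remaining 95 packets each add one t_tx.
Total = (4+96-1)·t_tx + 4·t_prop = 99·0.000357143 + 4·48 = 192 ms.

192 ms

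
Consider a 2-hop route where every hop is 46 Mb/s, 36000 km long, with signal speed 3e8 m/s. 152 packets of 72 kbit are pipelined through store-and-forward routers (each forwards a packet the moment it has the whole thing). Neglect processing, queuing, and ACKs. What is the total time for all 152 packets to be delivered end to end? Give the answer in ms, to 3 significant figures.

479 ms

Per-hop transmission t_tx = L/R = 72000/46000000 = 1.56522 ms.
Per-hop propagation t_prop = 36000000/300000000 = 120 ms.
Pipeline fill: first packet needs 2·t_tx to clear all hops; remaining 151 packets each add one t_tx.
Total = (2+152-1)·t_tx + 2·t_prop = 153·1.56522 + 2·120 = 479 ms.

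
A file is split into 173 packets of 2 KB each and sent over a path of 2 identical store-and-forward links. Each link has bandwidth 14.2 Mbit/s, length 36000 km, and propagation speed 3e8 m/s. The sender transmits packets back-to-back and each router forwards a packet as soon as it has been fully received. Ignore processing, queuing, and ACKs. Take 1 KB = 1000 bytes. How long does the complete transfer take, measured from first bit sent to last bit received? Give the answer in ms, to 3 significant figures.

436 ms

Per-hop transmission t_tx = L/R = 16000/14200000 = 1.12676 ms.
Per-hop propagation t_prop = 36000000/300000000 = 120 ms.
Pipeline fill: first packet needs 2·t_tx to clear all hops; remaining 172 packets each add one t_tx.
Total = (2+173-1)·t_tx + 2·t_prop = 174·1.12676 + 2·120 = 436 ms.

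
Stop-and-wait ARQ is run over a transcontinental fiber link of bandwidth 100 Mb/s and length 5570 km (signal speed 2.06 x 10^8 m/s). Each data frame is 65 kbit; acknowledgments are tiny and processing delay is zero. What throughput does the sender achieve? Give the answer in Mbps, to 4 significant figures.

1.188 Mbps

t_tx = L/R = 65000/100000000 = 0.00065 s.
t_prop = 5570000/206000000 = 0.0270388 s; RTT = 0.0540777 s.
Cycle = t_tx + RTT = 0.0547277 s.
Throughput = L / cycle = 65000 / 0.0547277 = 1.188 Mbps.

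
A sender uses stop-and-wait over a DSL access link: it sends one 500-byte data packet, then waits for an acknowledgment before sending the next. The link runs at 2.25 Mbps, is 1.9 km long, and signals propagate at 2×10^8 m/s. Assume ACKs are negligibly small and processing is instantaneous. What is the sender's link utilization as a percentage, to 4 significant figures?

98.94 %

t_tx = L/R = 4000/2250000 = 0.00177778 s.
t_prop = 1900/200000000 = 9.5e-06 s; RTT = 1.9e-05 s.
Cycle = t_tx + RTT = 0.00179678 s.
Utilization = t_tx / cycle = 0.00177778/0.00179678 = 98.94 %.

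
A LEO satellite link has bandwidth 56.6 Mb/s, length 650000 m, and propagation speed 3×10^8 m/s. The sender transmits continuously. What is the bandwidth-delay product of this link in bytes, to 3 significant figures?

Propagation delay = 650000 / 300000000 = 0.00216667 s.
BDP = R × t_prop = 56600000 × 0.00216667 = 122633 bits.
In bytes: 122633/8 = 15300 bytes.

15300 bytes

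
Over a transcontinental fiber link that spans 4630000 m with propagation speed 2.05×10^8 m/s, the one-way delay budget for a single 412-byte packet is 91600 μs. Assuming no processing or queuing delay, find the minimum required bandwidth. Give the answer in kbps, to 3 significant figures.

47.8 kbps

L = 3296 bits.
Propagation delay = 4630000 / 2.05e+08 = 22585.4 μs.
Transmission budget = 91600 − 22585.4 = 69014.6 μs.
R ≥ L / t_tx = 3296 bits / 0.0690146 s = 47.8 kbps.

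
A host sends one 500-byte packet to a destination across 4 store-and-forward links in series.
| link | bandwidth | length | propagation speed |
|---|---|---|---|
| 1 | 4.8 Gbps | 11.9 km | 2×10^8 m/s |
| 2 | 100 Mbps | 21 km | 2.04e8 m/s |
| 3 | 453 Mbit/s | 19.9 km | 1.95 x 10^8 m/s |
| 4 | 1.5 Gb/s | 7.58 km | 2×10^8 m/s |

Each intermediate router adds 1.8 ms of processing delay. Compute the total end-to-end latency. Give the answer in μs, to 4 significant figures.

5755 μs

L = 500 × 8 = 4000 bits.
Transmission delays (L/R per hop): 0.833333, 40, 8.83002, 2.66667 μs; sum = 52.33 μs.
Propagation delays (d/s per hop): 59.5, 102.941, 102.051, 37.9 μs; sum = 302.392 μs.
Processing at 3 router(s): 3 × 1.8 ms = 5400 μs.
End-to-end = 5755 μs.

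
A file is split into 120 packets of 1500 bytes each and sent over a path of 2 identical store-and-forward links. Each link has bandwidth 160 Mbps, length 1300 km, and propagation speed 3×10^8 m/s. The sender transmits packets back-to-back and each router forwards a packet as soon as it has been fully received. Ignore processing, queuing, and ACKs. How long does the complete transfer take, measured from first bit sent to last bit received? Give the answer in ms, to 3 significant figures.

Per-hop transmission t_tx = L/R = 12000/160000000 = 0.075 ms.
Per-hop propagation t_prop = 1300000/300000000 = 4.33333 ms.
Pipeline fill: first packet needs 2·t_tx to clear all hops; remaining 119 packets each add one t_tx.
Total = (2+120-1)·t_tx + 2·t_prop = 121·0.075 + 2·4.33333 = 17.7 ms.

17.7 ms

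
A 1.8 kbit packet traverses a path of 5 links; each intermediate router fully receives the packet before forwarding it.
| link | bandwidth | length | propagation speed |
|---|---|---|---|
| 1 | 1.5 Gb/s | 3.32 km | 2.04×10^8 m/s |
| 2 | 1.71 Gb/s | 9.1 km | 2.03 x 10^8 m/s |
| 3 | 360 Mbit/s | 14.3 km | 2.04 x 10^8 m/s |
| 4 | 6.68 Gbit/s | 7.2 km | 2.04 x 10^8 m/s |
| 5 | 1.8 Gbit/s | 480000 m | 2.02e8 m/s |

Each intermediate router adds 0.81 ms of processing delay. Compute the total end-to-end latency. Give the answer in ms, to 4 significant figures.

5.791 ms

L = 1800 bits.
Transmission delays (L/R per hop): 0.0012, 0.00105263, 0.005, 0.000269461, 0.001 ms; sum = 0.00852209 ms.
Propagation delays (d/s per hop): 0.0162745, 0.0448276, 0.070098, 0.0352941, 2.37624 ms; sum = 2.54273 ms.
Processing at 4 router(s): 4 × 0.81 ms = 3.24 ms.
End-to-end = 5.791 ms.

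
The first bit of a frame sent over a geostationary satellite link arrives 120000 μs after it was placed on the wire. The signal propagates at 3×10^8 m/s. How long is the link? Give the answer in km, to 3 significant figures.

36000 km

d = s × t_prop = 300000000 × 0.12 = 36000 km.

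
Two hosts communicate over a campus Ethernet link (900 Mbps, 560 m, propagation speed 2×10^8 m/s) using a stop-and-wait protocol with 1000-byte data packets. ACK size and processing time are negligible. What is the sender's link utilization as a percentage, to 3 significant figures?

t_tx = L/R = 8000/900000000 = 8.88889e-06 s.
t_prop = 560/200000000 = 2.8e-06 s; RTT = 5.6e-06 s.
Cycle = t_tx + RTT = 1.44889e-05 s.
Utilization = t_tx / cycle = 8.88889e-06/1.44889e-05 = 61.3 %.

61.3 %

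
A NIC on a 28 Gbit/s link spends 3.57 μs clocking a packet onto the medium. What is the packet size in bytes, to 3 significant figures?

L = R × t_tx = 28000000000 b/s × 3.57e-06 s = 99960 bits.
In bytes: 99960 / 8 = 12500 bytes.

12500 bytes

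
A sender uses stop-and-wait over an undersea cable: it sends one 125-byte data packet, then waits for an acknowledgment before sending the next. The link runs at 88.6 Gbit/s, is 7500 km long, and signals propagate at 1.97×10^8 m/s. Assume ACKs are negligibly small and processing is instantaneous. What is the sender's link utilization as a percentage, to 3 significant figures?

t_tx = L/R = 1000/88600000000 = 1.12867e-08 s.
t_prop = 7500000/197000000 = 0.0380711 s; RTT = 0.0761421 s.
Cycle = t_tx + RTT = 0.0761421 s.
Utilization = t_tx / cycle = 1.12867e-08/0.0761421 = 0.0000148 %.

0.0000148 %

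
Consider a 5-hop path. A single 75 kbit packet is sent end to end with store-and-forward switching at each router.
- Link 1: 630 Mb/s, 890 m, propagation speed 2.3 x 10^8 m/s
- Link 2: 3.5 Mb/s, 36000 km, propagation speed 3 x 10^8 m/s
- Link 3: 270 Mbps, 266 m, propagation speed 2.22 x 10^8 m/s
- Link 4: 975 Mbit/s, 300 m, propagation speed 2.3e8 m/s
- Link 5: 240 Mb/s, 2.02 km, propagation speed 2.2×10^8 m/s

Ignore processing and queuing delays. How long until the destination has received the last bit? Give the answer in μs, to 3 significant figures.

142000 μs

L = 75000 bits.
Transmission delays (L/R per hop): 119.048, 21428.6, 277.778, 76.9231, 312.5 μs; sum = 22214.8 μs.
Propagation delays (d/s per hop): 3.86957, 120000, 1.1982, 1.30435, 9.18182 μs; sum = 120016 μs.
End-to-end = 142000 μs.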